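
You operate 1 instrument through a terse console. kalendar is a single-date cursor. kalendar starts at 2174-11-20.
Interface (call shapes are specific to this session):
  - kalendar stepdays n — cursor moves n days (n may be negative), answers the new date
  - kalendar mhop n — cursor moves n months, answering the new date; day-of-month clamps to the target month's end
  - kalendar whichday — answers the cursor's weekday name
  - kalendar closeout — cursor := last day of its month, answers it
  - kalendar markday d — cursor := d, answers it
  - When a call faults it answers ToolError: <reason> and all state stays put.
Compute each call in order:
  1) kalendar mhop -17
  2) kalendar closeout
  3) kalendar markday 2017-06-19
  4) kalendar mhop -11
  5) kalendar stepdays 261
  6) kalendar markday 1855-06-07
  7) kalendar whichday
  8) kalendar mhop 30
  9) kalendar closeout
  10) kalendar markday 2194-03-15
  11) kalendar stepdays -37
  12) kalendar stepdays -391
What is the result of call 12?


Answer: 2193-01-11

Derivation:
>>> kalendar mhop n→-17
[out] 2173-06-20
>>> kalendar closeout
[out] 2173-06-30
>>> kalendar markday d→2017-06-19
[out] 2017-06-19
>>> kalendar mhop n→-11
[out] 2016-07-19
>>> kalendar stepdays n→261
[out] 2017-04-06
>>> kalendar markday d→1855-06-07
[out] 1855-06-07
>>> kalendar whichday
[out] Thursday
>>> kalendar mhop n→30
[out] 1857-12-07
>>> kalendar closeout
[out] 1857-12-31
>>> kalendar markday d→2194-03-15
[out] 2194-03-15
>>> kalendar stepdays n→-37
[out] 2194-02-06
>>> kalendar stepdays n→-391
[out] 2193-01-11


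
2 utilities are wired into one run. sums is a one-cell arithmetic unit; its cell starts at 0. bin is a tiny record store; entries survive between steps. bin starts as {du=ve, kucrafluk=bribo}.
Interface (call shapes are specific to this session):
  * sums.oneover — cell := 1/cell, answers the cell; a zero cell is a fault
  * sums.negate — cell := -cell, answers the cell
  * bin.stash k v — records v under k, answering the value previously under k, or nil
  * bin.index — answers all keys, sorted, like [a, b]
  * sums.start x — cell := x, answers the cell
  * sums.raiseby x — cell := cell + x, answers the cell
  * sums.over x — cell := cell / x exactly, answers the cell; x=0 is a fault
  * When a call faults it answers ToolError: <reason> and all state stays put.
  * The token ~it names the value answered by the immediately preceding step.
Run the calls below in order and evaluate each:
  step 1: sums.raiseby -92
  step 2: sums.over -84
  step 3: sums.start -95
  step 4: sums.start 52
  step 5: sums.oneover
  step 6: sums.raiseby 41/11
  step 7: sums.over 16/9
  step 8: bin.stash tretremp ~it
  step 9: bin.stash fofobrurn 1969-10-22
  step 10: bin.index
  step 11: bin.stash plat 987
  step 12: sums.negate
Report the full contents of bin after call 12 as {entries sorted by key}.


>> sums.raiseby(x→-92)
<< -92
>> sums.over(x→-84)
<< 23/21
>> sums.start(x→-95)
<< -95
>> sums.start(x→52)
<< 52
>> sums.oneover()
<< 1/52
>> sums.raiseby(x→41/11)
<< 2143/572
>> sums.over(x→16/9)
<< 19287/9152
>> bin.stash(k→tretremp, v→~it)
<< nil
>> bin.stash(k→fofobrurn, v→1969-10-22)
<< nil
>> bin.index()
<< [du, fofobrurn, kucrafluk, tretremp]
>> bin.stash(k→plat, v→987)
<< nil
>> sums.negate()
<< -19287/9152

Answer: {du=ve, fofobrurn=1969-10-22, kucrafluk=bribo, plat=987, tretremp=19287/9152}


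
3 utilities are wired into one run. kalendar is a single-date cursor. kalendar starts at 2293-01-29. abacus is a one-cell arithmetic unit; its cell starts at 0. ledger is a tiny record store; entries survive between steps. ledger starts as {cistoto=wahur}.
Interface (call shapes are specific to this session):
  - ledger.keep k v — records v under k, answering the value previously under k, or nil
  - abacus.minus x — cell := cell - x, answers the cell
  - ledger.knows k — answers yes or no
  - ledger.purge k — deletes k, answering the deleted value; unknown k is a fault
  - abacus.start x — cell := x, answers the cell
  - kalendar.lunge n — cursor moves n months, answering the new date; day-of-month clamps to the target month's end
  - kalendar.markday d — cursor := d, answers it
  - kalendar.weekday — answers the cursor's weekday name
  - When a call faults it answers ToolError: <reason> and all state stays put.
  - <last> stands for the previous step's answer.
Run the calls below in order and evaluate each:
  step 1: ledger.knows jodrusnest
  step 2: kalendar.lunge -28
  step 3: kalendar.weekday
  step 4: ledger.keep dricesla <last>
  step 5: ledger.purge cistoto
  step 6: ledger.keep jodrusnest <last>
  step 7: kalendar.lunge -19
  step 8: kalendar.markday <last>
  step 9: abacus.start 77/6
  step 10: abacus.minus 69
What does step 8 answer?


Do: ledger.knows[k='jodrusnest']
See: no
Do: kalendar.lunge[n='-28']
See: 2290-09-29
Do: kalendar.weekday[]
See: Monday
Do: ledger.keep[k='dricesla'; v='<last>']
See: nil
Do: ledger.purge[k='cistoto']
See: wahur
Do: ledger.keep[k='jodrusnest'; v='<last>']
See: nil
Do: kalendar.lunge[n='-19']
See: 2289-02-28
Do: kalendar.markday[d='<last>']
See: 2289-02-28
Do: abacus.start[x='77/6']
See: 77/6
Do: abacus.minus[x='69']
See: -337/6

Answer: 2289-02-28


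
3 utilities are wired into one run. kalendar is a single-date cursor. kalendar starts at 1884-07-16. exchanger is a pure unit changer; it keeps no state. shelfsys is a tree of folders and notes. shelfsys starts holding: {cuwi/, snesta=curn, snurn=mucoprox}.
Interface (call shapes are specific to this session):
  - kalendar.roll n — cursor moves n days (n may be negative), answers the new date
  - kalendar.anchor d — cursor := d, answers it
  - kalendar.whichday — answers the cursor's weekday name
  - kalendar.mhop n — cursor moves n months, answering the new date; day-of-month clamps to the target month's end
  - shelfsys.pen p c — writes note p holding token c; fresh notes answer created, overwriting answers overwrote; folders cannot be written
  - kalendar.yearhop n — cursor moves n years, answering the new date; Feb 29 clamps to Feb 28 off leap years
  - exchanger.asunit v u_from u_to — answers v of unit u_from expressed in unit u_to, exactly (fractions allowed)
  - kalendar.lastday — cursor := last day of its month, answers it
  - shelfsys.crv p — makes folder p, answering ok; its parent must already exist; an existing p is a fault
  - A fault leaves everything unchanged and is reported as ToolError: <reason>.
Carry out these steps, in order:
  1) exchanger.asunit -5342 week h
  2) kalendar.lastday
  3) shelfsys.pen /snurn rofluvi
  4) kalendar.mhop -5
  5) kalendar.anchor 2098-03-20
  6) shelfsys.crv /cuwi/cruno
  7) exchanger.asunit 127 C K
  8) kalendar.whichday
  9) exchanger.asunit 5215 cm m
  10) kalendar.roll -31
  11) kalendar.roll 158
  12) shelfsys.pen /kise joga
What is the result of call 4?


Answer: 1884-02-29

Derivation:
·→ exchanger.asunit(v='-5342', u_from='week', u_to='h')
·← -897456
·→ kalendar.lastday()
·← 1884-07-31
·→ shelfsys.pen(p='/snurn', c='rofluvi')
·← overwrote
·→ kalendar.mhop(n='-5')
·← 1884-02-29
·→ kalendar.anchor(d='2098-03-20')
·← 2098-03-20
·→ shelfsys.crv(p='/cuwi/cruno')
·← ok
·→ exchanger.asunit(v='127', u_from='C', u_to='K')
·← 8003/20
·→ kalendar.whichday()
·← Thursday
·→ exchanger.asunit(v='5215', u_from='cm', u_to='m')
·← 1043/20
·→ kalendar.roll(n='-31')
·← 2098-02-17
·→ kalendar.roll(n='158')
·← 2098-07-25
·→ shelfsys.pen(p='/kise', c='joga')
·← created


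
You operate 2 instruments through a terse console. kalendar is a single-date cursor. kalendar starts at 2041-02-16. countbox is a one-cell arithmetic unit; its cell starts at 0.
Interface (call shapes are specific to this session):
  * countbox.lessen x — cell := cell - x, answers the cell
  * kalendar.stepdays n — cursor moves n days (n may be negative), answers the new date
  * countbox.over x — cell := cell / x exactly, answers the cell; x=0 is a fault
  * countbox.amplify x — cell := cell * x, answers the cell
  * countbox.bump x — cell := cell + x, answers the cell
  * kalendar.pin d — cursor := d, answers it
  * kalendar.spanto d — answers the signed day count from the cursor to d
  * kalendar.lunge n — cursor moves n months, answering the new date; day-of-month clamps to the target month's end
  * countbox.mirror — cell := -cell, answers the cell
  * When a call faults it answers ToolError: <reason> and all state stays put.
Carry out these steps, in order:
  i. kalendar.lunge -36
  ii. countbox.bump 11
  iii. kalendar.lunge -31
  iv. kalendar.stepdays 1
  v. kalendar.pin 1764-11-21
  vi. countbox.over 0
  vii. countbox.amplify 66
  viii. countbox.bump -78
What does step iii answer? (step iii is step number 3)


Answer: 2035-07-16

Derivation:
>> kalendar.lunge(n=-36)
<< 2038-02-16
>> countbox.bump(x=11)
<< 11
>> kalendar.lunge(n=-31)
<< 2035-07-16
>> kalendar.stepdays(n=1)
<< 2035-07-17
>> kalendar.pin(d=1764-11-21)
<< 1764-11-21
>> countbox.over(x=0)
<< ToolError: division by zero
>> countbox.amplify(x=66)
<< 726
>> countbox.bump(x=-78)
<< 648


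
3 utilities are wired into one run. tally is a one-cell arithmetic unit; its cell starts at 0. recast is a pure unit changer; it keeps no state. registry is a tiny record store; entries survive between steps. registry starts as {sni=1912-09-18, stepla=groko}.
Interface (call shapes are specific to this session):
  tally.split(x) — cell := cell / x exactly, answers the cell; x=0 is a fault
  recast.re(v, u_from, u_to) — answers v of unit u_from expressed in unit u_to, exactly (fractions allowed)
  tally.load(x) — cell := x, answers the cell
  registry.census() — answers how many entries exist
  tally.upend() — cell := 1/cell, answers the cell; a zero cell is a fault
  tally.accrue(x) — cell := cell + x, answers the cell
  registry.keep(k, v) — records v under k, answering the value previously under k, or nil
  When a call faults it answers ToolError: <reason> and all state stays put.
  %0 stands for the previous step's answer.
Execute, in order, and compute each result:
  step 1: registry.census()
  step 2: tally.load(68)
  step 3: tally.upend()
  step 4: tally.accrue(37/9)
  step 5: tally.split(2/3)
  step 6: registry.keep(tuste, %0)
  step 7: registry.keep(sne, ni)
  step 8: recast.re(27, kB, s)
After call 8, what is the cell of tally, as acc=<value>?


==> registry.census()
<== 2
==> tally.load(68)
<== 68
==> tally.upend()
<== 1/68
==> tally.accrue(37/9)
<== 2525/612
==> tally.split(2/3)
<== 2525/408
==> registry.keep(tuste, %0)
<== nil
==> registry.keep(sne, ni)
<== nil
==> recast.re(27, kB, s)
<== ToolError: incompatible units

Answer: acc=2525/408


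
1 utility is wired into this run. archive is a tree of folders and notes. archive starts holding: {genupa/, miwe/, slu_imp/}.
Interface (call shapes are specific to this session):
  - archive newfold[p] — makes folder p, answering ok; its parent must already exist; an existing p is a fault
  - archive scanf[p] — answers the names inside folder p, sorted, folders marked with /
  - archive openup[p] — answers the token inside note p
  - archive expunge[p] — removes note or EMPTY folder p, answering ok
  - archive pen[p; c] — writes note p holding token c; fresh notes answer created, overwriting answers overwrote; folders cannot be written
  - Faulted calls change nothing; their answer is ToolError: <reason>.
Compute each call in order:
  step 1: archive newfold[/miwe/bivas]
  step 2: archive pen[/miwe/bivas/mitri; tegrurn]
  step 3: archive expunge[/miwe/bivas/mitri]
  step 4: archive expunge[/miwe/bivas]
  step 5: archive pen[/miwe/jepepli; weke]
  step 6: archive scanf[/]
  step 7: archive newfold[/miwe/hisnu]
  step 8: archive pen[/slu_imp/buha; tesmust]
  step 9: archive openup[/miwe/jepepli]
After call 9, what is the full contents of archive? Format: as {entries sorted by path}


Answer: {genupa/, miwe/, miwe/hisnu/, miwe/jepepli=weke, slu_imp/, slu_imp/buha=tesmust}

Derivation:
Invoking archive newfold passing p='/miwe/bivas', which returns ok.
I invoke archive pen passing p='/miwe/bivas/mitri', c='tegrurn', giving created.
I run archive expunge passing p='/miwe/bivas/mitri', yielding ok.
I try archive expunge passing p='/miwe/bivas', and see ok.
Invoking archive pen passing p='/miwe/jepepli', c='weke': created.
Calling archive scanf passing p='/', giving [genupa/, miwe/, slu_imp/].
Using archive newfold passing p='/miwe/hisnu', and get ok.
I try archive pen passing p='/slu_imp/buha', c='tesmust', and see created.
Calling archive openup passing p='/miwe/jepepli', giving weke.


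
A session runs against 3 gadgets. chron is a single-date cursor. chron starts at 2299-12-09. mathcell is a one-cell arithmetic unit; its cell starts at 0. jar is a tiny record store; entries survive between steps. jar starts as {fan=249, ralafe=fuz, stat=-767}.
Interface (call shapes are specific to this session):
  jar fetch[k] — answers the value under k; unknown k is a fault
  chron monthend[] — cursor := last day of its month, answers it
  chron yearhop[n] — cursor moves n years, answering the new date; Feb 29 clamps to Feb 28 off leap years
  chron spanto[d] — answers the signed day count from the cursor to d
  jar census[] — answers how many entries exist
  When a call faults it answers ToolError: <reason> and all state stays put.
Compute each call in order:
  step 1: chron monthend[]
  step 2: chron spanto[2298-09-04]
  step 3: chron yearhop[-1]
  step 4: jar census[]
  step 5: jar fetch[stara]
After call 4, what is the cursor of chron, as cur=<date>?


-> chron monthend()
<- 2299-12-31
-> chron spanto(d='2298-09-04')
<- -483
-> chron yearhop(n='-1')
<- 2298-12-31
-> jar census()
<- 3
-> jar fetch(k='stara')
<- ToolError: no such key stara

Answer: cur=2298-12-31


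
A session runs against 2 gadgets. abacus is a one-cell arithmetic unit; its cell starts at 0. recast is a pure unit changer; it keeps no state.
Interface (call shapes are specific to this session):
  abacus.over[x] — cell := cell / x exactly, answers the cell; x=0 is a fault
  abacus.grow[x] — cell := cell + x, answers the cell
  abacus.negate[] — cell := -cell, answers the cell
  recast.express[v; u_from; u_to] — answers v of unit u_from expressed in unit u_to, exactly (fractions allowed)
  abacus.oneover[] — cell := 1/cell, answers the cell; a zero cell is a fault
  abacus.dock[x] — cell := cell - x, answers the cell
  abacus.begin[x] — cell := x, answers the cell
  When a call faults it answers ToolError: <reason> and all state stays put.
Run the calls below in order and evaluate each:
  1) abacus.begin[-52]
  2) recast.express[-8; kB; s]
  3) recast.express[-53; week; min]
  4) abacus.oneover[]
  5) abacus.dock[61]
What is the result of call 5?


-> abacus.begin(x='-52')
<- -52
-> recast.express(v='-8', u_from='kB', u_to='s')
<- ToolError: incompatible units
-> recast.express(v='-53', u_from='week', u_to='min')
<- -534240
-> abacus.oneover()
<- -1/52
-> abacus.dock(x='61')
<- -3173/52

Answer: -3173/52


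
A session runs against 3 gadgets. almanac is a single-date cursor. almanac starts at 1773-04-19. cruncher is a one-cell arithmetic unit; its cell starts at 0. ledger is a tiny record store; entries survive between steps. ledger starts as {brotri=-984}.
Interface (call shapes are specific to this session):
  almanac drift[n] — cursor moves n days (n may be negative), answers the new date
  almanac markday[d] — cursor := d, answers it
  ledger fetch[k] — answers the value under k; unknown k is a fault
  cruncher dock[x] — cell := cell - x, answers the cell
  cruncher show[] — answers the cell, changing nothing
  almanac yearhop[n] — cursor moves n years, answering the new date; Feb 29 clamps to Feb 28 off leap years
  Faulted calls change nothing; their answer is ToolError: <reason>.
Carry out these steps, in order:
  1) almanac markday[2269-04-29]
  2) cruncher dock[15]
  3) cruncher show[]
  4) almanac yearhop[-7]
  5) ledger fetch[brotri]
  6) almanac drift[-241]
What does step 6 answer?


Answer: 2261-08-31

Derivation:
CALL almanac markday[d=2269-04-29]
RET  2269-04-29
CALL cruncher dock[x=15]
RET  -15
CALL cruncher show[]
RET  -15
CALL almanac yearhop[n=-7]
RET  2262-04-29
CALL ledger fetch[k=brotri]
RET  -984
CALL almanac drift[n=-241]
RET  2261-08-31


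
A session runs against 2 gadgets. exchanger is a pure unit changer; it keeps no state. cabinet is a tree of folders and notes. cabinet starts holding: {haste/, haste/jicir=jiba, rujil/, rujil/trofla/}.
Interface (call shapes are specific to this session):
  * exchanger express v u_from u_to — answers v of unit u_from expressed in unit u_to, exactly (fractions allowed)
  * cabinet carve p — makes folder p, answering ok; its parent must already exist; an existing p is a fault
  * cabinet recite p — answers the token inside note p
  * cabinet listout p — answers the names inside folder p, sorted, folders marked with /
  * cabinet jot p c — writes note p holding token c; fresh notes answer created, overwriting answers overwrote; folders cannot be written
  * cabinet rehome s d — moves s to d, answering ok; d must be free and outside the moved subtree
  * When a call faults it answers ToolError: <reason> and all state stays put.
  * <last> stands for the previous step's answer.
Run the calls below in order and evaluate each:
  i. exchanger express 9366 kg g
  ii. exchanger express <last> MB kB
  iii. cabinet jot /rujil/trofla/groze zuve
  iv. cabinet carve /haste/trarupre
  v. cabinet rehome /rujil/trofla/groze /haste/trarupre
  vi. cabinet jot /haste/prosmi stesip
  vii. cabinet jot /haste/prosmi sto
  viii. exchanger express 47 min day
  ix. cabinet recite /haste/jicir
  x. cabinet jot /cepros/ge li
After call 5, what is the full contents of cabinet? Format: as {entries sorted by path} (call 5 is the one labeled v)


Answer: {haste/, haste/jicir=jiba, haste/trarupre/, rujil/, rujil/trofla/, rujil/trofla/groze=zuve}

Derivation:
I try exchanger express(9366, kg, g), yielding 9366000.
Calling exchanger express(<last>, MB, kB), → 9366000000.
Next I call cabinet jot(/rujil/trofla/groze, zuve), and get created.
I run cabinet carve(/haste/trarupre), yielding ok.
I try cabinet rehome(/rujil/trofla/groze, /haste/trarupre), which returns ToolError: exists.
Using cabinet jot(/haste/prosmi, stesip), giving created.
Invoking cabinet jot(/haste/prosmi, sto), which returns overwrote.
Calling exchanger express(47, min, day), and observe 47/1440.
I call cabinet recite(/haste/jicir), — result: jiba.
I try cabinet jot(/cepros/ge, li), → ToolError: no parent.


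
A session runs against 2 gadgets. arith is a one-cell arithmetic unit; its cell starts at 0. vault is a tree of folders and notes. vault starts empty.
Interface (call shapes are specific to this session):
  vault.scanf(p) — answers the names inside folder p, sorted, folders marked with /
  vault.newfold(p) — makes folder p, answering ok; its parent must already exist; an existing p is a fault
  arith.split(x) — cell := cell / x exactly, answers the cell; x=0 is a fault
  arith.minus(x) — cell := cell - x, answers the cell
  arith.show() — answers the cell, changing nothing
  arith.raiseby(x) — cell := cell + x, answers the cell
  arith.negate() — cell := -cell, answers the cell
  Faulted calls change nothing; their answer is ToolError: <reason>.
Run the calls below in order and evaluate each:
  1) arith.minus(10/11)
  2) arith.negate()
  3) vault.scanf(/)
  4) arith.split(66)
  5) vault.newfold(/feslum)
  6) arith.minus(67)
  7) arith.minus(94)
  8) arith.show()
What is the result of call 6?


Answer: -24316/363

Derivation:
Calling arith.minus with x: 10/11, and observe -10/11.
I run arith.negate(), which returns 10/11.
I invoke vault.scanf with p: /, which returns [].
Using arith.split with x: 66, which returns 5/363.
I invoke vault.newfold with p: /feslum, yielding ok.
Next I call arith.minus with x: 67, — result: -24316/363.
I run arith.minus with x: 94, giving -58438/363.
Then arith.show(), giving -58438/363.


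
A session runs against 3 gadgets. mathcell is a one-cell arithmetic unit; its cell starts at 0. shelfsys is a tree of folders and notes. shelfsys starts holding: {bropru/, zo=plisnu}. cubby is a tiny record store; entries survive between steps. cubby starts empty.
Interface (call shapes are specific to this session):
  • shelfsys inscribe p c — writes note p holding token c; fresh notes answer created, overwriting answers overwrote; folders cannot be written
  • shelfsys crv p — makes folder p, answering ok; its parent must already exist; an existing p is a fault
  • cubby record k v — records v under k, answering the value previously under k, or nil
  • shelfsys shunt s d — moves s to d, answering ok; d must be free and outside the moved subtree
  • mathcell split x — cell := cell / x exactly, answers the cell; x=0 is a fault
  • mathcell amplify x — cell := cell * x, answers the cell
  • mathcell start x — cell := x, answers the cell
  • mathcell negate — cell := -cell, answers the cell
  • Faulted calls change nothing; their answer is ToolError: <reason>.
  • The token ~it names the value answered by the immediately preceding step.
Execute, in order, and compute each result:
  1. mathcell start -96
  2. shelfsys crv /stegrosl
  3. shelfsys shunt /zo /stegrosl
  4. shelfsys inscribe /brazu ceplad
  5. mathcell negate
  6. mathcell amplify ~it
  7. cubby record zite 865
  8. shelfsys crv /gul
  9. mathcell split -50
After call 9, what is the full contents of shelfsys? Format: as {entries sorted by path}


Act: mathcell start[x=-96]
Obs: -96
Act: shelfsys crv[p=/stegrosl]
Obs: ok
Act: shelfsys shunt[s=/zo; d=/stegrosl]
Obs: ToolError: exists
Act: shelfsys inscribe[p=/brazu; c=ceplad]
Obs: created
Act: mathcell negate[]
Obs: 96
Act: mathcell amplify[x=~it]
Obs: 9216
Act: cubby record[k=zite; v=865]
Obs: nil
Act: shelfsys crv[p=/gul]
Obs: ok
Act: mathcell split[x=-50]
Obs: -4608/25

Answer: {brazu=ceplad, bropru/, gul/, stegrosl/, zo=plisnu}


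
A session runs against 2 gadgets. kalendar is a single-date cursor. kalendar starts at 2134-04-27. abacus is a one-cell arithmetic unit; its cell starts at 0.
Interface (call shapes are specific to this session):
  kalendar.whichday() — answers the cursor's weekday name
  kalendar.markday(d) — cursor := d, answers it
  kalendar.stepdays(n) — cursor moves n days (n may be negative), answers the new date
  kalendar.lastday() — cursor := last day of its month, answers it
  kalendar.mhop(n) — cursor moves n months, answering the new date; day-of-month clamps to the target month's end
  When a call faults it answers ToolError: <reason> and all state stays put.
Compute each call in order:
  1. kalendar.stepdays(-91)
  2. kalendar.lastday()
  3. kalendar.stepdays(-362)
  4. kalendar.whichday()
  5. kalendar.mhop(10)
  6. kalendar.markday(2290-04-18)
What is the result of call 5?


$ kalendar.stepdays n→-91
  2134-01-26
$ kalendar.lastday
  2134-01-31
$ kalendar.stepdays n→-362
  2133-02-03
$ kalendar.whichday
  Tuesday
$ kalendar.mhop n→10
  2133-12-03
$ kalendar.markday d→2290-04-18
  2290-04-18

Answer: 2133-12-03


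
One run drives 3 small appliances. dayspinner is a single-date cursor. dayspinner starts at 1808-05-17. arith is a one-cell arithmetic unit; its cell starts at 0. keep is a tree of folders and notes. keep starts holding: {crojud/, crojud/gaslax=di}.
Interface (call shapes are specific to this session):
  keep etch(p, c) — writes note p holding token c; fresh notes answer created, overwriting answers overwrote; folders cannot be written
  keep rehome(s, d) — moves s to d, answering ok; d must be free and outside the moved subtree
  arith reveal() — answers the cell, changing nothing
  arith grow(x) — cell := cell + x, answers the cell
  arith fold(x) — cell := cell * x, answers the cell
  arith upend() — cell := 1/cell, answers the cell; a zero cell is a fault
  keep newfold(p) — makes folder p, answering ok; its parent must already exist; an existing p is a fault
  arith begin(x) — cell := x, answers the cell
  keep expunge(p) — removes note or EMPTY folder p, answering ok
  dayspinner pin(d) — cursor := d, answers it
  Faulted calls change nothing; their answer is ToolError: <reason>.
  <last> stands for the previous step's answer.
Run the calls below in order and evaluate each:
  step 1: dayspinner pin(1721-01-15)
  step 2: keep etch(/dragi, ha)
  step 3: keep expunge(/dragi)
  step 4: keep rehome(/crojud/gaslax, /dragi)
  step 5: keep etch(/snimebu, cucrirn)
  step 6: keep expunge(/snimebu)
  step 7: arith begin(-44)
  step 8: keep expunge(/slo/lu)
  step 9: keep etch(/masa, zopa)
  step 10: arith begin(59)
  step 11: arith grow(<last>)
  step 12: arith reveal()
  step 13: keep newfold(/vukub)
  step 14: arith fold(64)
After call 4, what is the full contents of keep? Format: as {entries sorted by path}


Answer: {crojud/, dragi=di}

Derivation:
CALL dayspinner pin[d: 1721-01-15]
RET  1721-01-15
CALL keep etch[p: /dragi; c: ha]
RET  created
CALL keep expunge[p: /dragi]
RET  ok
CALL keep rehome[s: /crojud/gaslax; d: /dragi]
RET  ok
CALL keep etch[p: /snimebu; c: cucrirn]
RET  created
CALL keep expunge[p: /snimebu]
RET  ok
CALL arith begin[x: -44]
RET  -44
CALL keep expunge[p: /slo/lu]
RET  ToolError: not found
CALL keep etch[p: /masa; c: zopa]
RET  created
CALL arith begin[x: 59]
RET  59
CALL arith grow[x: <last>]
RET  118
CALL arith reveal[]
RET  118
CALL keep newfold[p: /vukub]
RET  ok
CALL arith fold[x: 64]
RET  7552


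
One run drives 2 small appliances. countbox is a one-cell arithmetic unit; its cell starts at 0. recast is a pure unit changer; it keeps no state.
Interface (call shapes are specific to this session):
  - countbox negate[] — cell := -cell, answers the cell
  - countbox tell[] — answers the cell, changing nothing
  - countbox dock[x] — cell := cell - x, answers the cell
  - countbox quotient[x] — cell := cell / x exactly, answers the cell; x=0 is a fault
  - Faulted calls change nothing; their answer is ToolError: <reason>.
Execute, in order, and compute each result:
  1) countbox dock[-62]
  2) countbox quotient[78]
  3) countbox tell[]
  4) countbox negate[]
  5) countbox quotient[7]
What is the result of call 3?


Answer: 31/39

Derivation:
~$ countbox dock x='-62'
[out] 62
~$ countbox quotient x='78'
[out] 31/39
~$ countbox tell
[out] 31/39
~$ countbox negate
[out] -31/39
~$ countbox quotient x='7'
[out] -31/273


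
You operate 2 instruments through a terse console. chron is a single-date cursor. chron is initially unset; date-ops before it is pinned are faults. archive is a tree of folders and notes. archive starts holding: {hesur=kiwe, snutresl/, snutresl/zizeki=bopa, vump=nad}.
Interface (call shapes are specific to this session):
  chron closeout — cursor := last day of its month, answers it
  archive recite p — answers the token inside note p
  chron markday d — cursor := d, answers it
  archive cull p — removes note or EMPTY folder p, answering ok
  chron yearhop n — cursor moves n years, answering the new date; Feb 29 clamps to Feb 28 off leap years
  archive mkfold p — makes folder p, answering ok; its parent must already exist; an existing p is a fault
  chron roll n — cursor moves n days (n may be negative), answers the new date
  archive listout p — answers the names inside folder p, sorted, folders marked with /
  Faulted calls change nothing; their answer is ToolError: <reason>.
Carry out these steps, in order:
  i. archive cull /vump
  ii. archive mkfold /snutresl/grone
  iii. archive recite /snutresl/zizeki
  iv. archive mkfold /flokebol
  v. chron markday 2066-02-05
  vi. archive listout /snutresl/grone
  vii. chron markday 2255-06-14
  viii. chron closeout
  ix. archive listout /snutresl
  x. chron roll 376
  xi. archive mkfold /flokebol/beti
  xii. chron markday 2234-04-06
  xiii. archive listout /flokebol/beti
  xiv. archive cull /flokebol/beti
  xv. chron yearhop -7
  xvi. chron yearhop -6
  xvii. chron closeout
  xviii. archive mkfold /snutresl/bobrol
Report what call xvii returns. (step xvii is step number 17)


Answer: 2221-04-30

Derivation:
Now I run archive cull with p→/vump: ok.
Next I call archive mkfold with p→/snutresl/grone, and get ok.
Next I call archive recite with p→/snutresl/zizeki: bopa.
I invoke archive mkfold with p→/flokebol, and observe ok.
I call chron markday with d→2066-02-05, → 2066-02-05.
Calling archive listout with p→/snutresl/grone: [].
Now I run chron markday with d→2255-06-14, and see 2255-06-14.
Next I call chron closeout(), yielding 2255-06-30.
I call archive listout with p→/snutresl, and get [grone/, zizeki].
I invoke chron roll with n→376: 2256-07-10.
I run archive mkfold with p→/flokebol/beti, which returns ok.
Invoking chron markday with d→2234-04-06, yielding 2234-04-06.
I use archive listout with p→/flokebol/beti, which returns [].
I invoke archive cull with p→/flokebol/beti, yielding ok.
I invoke chron yearhop with n→-7, and see 2227-04-06.
Calling chron yearhop with n→-6, and get 2221-04-06.
I run chron closeout, and see 2221-04-30.
Now I run archive mkfold with p→/snutresl/bobrol, giving ok.


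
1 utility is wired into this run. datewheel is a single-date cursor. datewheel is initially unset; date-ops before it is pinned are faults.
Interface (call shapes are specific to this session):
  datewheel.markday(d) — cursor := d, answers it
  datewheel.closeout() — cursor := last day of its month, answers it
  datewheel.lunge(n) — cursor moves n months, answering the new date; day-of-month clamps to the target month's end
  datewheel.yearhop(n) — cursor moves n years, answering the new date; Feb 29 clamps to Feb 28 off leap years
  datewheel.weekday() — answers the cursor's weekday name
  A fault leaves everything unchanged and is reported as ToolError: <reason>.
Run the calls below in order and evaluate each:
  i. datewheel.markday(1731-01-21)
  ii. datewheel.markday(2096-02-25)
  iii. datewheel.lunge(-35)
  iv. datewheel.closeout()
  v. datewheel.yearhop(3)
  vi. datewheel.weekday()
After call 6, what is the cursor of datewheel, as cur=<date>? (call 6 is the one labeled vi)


Answer: cur=2096-03-31

Derivation:
;; 1. markday(d: 1731-01-21) => 1731-01-21
;; 2. markday(d: 2096-02-25) => 2096-02-25
;; 3. lunge(n: -35) => 2093-03-25
;; 4. closeout() => 2093-03-31
;; 5. yearhop(n: 3) => 2096-03-31
;; 6. weekday() => Saturday


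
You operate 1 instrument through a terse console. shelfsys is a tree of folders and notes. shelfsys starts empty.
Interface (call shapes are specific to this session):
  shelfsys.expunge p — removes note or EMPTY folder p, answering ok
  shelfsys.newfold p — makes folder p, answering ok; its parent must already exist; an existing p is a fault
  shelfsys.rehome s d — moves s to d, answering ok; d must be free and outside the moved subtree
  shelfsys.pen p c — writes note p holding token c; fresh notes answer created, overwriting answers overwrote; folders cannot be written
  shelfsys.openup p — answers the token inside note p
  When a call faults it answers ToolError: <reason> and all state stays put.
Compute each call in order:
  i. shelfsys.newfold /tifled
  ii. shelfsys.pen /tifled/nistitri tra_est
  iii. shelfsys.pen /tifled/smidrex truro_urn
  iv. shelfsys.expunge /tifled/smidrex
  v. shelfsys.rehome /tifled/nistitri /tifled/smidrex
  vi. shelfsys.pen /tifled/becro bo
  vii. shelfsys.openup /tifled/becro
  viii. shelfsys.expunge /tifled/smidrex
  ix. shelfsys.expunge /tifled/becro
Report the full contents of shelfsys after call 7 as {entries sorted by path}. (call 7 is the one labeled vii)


I call newfold(p=/tifled), and get ok.
I try pen(p=/tifled/nistitri, c=tra_est): created.
Next I call pen(p=/tifled/smidrex, c=truro_urn), and get created.
Using expunge(p=/tifled/smidrex), giving ok.
I run rehome(s=/tifled/nistitri, d=/tifled/smidrex), and observe ok.
Using pen(p=/tifled/becro, c=bo), and get created.
Next I call openup(p=/tifled/becro), and get bo.
Invoking expunge(p=/tifled/smidrex), and get ok.
I invoke expunge(p=/tifled/becro), and get ok.

Answer: {tifled/, tifled/becro=bo, tifled/smidrex=tra_est}


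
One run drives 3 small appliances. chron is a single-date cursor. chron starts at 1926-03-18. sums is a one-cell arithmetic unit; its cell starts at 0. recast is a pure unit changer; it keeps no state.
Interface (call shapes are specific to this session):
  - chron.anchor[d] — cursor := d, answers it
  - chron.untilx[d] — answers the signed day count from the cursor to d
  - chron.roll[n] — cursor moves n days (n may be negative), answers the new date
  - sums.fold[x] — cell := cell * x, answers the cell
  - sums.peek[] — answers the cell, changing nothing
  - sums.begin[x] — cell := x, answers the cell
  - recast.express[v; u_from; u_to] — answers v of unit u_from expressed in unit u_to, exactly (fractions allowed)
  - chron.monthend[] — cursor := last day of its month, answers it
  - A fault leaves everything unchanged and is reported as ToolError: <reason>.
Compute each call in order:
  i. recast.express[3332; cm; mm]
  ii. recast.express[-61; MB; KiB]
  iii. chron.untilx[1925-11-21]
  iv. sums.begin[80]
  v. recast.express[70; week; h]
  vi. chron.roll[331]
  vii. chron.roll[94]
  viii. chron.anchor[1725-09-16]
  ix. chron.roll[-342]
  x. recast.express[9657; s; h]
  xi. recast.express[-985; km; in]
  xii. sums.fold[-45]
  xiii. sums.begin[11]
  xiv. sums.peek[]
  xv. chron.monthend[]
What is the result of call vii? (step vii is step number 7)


Act: express[v='3332'; u_from='cm'; u_to='mm']
Obs: 33320
Act: express[v='-61'; u_from='MB'; u_to='KiB']
Obs: -953125/16
Act: untilx[d='1925-11-21']
Obs: -117
Act: begin[x='80']
Obs: 80
Act: express[v='70'; u_from='week'; u_to='h']
Obs: 11760
Act: roll[n='331']
Obs: 1927-02-12
Act: roll[n='94']
Obs: 1927-05-17
Act: anchor[d='1725-09-16']
Obs: 1725-09-16
Act: roll[n='-342']
Obs: 1724-10-09
Act: express[v='9657'; u_from='s'; u_to='h']
Obs: 1073/400
Act: express[v='-985'; u_from='km'; u_to='in']
Obs: -4925000000/127
Act: fold[x='-45']
Obs: -3600
Act: begin[x='11']
Obs: 11
Act: peek[]
Obs: 11
Act: monthend[]
Obs: 1724-10-31

Answer: 1927-05-17


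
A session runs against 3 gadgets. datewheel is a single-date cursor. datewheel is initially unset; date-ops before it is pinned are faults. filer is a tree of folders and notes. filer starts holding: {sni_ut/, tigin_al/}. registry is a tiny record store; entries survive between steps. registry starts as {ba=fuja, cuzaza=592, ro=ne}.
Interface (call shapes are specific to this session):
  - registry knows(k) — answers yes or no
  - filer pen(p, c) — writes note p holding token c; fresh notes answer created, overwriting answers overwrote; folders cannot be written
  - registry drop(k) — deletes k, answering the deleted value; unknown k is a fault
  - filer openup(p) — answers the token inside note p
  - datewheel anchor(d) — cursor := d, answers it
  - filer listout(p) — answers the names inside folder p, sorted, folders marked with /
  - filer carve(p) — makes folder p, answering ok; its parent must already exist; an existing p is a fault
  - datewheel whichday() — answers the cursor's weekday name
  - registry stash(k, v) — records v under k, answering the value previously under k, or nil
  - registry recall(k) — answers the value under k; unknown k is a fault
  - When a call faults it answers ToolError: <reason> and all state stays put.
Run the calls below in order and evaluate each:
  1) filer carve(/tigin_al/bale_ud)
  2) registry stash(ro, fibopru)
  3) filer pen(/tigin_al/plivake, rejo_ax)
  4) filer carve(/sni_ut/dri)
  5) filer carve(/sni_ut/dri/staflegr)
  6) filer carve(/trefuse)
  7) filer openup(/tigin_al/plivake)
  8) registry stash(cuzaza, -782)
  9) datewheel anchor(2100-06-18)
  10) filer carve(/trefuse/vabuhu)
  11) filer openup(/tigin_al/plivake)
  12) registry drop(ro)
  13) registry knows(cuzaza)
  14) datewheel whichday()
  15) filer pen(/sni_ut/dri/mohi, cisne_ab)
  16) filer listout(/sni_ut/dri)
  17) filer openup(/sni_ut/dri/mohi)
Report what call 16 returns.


-- filer carve(p='/tigin_al/bale_ud') == ok
-- registry stash(k='ro', v='fibopru') == ne
-- filer pen(p='/tigin_al/plivake', c='rejo_ax') == created
-- filer carve(p='/sni_ut/dri') == ok
-- filer carve(p='/sni_ut/dri/staflegr') == ok
-- filer carve(p='/trefuse') == ok
-- filer openup(p='/tigin_al/plivake') == rejo_ax
-- registry stash(k='cuzaza', v='-782') == 592
-- datewheel anchor(d='2100-06-18') == 2100-06-18
-- filer carve(p='/trefuse/vabuhu') == ok
-- filer openup(p='/tigin_al/plivake') == rejo_ax
-- registry drop(k='ro') == fibopru
-- registry knows(k='cuzaza') == yes
-- datewheel whichday() == Friday
-- filer pen(p='/sni_ut/dri/mohi', c='cisne_ab') == created
-- filer listout(p='/sni_ut/dri') == [mohi, staflegr/]
-- filer openup(p='/sni_ut/dri/mohi') == cisne_ab

Answer: [mohi, staflegr/]


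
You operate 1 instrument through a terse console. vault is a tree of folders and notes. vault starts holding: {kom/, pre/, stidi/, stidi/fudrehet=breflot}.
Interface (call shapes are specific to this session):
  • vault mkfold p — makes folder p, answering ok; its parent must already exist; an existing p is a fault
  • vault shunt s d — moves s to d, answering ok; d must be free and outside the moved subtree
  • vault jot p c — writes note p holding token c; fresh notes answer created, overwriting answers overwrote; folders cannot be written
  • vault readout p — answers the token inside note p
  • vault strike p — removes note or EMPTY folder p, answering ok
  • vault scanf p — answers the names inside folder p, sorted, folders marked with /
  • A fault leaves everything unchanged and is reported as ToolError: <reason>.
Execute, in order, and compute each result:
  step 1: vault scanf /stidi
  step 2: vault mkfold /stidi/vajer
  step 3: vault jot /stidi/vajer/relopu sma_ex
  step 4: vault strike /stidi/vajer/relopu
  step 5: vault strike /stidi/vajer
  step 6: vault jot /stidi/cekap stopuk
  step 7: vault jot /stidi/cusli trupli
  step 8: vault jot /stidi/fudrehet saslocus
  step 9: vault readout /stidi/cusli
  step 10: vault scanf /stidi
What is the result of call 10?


Answer: [cekap, cusli, fudrehet]

Derivation:
Step: vault scanf[p→/stidi]
Result: [fudrehet]
Step: vault mkfold[p→/stidi/vajer]
Result: ok
Step: vault jot[p→/stidi/vajer/relopu; c→sma_ex]
Result: created
Step: vault strike[p→/stidi/vajer/relopu]
Result: ok
Step: vault strike[p→/stidi/vajer]
Result: ok
Step: vault jot[p→/stidi/cekap; c→stopuk]
Result: created
Step: vault jot[p→/stidi/cusli; c→trupli]
Result: created
Step: vault jot[p→/stidi/fudrehet; c→saslocus]
Result: overwrote
Step: vault readout[p→/stidi/cusli]
Result: trupli
Step: vault scanf[p→/stidi]
Result: [cekap, cusli, fudrehet]


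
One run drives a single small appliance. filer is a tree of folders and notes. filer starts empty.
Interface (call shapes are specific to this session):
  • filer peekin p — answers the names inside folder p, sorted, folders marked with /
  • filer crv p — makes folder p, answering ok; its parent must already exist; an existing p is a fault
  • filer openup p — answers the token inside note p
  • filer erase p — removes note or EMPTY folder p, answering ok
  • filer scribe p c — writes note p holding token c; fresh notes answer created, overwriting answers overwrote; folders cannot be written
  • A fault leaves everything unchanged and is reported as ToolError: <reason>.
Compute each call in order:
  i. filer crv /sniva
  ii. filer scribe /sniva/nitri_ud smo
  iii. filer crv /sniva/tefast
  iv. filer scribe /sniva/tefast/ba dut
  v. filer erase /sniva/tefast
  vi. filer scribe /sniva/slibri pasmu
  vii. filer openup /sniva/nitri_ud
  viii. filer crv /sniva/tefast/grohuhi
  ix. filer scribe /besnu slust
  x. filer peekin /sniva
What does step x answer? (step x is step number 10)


CALL filer crv[p=/sniva]
RET  ok
CALL filer scribe[p=/sniva/nitri_ud; c=smo]
RET  created
CALL filer crv[p=/sniva/tefast]
RET  ok
CALL filer scribe[p=/sniva/tefast/ba; c=dut]
RET  created
CALL filer erase[p=/sniva/tefast]
RET  ToolError: not empty
CALL filer scribe[p=/sniva/slibri; c=pasmu]
RET  created
CALL filer openup[p=/sniva/nitri_ud]
RET  smo
CALL filer crv[p=/sniva/tefast/grohuhi]
RET  ok
CALL filer scribe[p=/besnu; c=slust]
RET  created
CALL filer peekin[p=/sniva]
RET  [nitri_ud, slibri, tefast/]

Answer: [nitri_ud, slibri, tefast/]
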